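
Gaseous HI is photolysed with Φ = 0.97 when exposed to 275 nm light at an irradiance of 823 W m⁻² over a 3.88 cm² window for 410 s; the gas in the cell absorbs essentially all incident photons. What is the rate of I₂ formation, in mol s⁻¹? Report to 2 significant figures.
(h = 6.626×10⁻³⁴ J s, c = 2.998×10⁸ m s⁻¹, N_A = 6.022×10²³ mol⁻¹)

Photon energy at 275 nm: hc/λ = (6.626×10⁻³⁴)(2.998×10⁸)/(275×10⁻⁹) = 7.224×10⁻¹⁹ J.
Energy delivered: (823 W m⁻²)(3.88×10⁻⁴ m²)(410 s) = 130.9 J.
Photons incident: 130.9 / 7.224×10⁻¹⁹ = 1.812×10²⁰, i.e. 1.812×10²⁰/6.022×10²³ = 3.009×10⁻⁴ mol.
Product formed: 0.97 × 3.009×10⁻⁴ = 2.919×10⁻⁴ mol.
Rate: 2.919×10⁻⁴ / 410 s = 7.1×10⁻⁷ mol s⁻¹.

7.1×10⁻⁷ mol s⁻¹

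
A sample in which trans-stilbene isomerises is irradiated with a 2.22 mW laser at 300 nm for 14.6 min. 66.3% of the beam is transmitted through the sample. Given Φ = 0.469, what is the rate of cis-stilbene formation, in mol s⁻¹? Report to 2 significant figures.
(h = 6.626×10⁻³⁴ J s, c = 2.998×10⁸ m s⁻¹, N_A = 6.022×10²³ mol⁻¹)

Photon energy at 300 nm: hc/λ = (6.626×10⁻³⁴)(2.998×10⁸)/(300×10⁻⁹) = 6.622×10⁻¹⁹ J.
Energy delivered: (2.22 mW)(876 s) = 1.945 J.
Photons incident: 1.945 / 6.622×10⁻¹⁹ = 2.937×10¹⁸, i.e. 2.937×10¹⁸/6.022×10²³ = 4.877×10⁻⁶ mol.
Fraction absorbed: 1 − 66.3/100 = 0.3370.
Photons absorbed: 0.3370 × 4.877×10⁻⁶ = 1.644×10⁻⁶ mol.
Product formed: 0.469 × 1.644×10⁻⁶ = 7.710×10⁻⁷ mol.
Rate: 7.710×10⁻⁷ / 876 s = 8.8×10⁻¹⁰ mol s⁻¹.

8.8×10⁻¹⁰ mol s⁻¹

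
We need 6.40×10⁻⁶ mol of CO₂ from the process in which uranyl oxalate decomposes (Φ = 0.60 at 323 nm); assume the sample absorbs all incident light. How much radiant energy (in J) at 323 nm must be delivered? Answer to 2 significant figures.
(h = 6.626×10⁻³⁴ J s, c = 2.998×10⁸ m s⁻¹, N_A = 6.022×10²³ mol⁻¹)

4.0 J

Photons that must be absorbed: 6.40×10⁻⁶ / 0.60 = 1.067×10⁻⁵ mol.
Photon energy: hc/λ = 6.150×10⁻¹⁹ J; per mole, 3.704×10⁵ J mol⁻¹.
Energy required: 1.067×10⁻⁵ × 3.704×10⁵ = 4.0 J.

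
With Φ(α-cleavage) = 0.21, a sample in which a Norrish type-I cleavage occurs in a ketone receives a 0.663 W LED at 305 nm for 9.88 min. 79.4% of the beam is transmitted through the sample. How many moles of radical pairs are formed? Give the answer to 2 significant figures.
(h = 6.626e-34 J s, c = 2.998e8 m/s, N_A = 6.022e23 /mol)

4.3e-5 mol

Photon energy at 305 nm: hc/λ = (6.626e-34)(2.998e8)/(305e-9) = 6.513e-19 J.
Energy delivered: (0.663 W)(592.8 s) = 393.0 J.
Photons incident: 393.0 / 6.513e-19 = 6.034e20, i.e. 6.034e20/6.022e23 = 0.001002 mol.
Fraction absorbed: 1 − 79.4/100 = 0.2060.
Photons absorbed: 0.2060 × 0.001002 = 2.064e-4 mol.
Product: Φ × n_abs = 0.21 × 2.064e-4 = 4.334e-5 mol.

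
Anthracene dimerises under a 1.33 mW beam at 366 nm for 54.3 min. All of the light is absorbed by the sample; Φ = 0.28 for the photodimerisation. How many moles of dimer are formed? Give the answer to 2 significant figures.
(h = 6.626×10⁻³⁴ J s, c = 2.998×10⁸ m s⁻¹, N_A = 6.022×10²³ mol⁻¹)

3.7×10⁻⁶ mol

Photon energy at 366 nm: hc/λ = (6.626×10⁻³⁴)(2.998×10⁸)/(366×10⁻⁹) = 5.428×10⁻¹⁹ J.
Energy delivered: (1.33 mW)(3258 s) = 4.333 J.
Photons incident: 4.333 / 5.428×10⁻¹⁹ = 7.983×10¹⁸, i.e. 7.983×10¹⁸/6.022×10²³ = 1.326×10⁻⁵ mol.
Product: Φ × n_abs = 0.28 × 1.326×10⁻⁵ = 3.713×10⁻⁶ mol.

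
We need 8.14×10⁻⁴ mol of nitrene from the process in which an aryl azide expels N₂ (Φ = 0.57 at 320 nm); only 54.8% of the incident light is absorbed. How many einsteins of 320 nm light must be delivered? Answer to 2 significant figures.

0.0026 einstein

Photons that must be absorbed: 8.14×10⁻⁴ / 0.57 = 0.001428 mol.
Incident photons needed: 0.001428 / 0.548 = 0.002606 mol.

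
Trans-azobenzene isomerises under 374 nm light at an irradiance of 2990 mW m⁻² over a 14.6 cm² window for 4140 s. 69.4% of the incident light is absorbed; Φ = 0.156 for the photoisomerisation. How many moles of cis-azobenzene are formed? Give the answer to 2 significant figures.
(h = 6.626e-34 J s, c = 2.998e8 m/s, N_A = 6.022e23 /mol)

Photon energy at 374 nm: hc/λ = (6.626e-34)(2.998e8)/(374e-9) = 5.311e-19 J.
Energy delivered: (2990 mW m⁻²)(14.6e-4 m²)(4140 s) = 18.07 J.
Photons incident: 18.07 / 5.311e-19 = 3.402e19, i.e. 3.402e19/6.022e23 = 5.649e-5 mol.
Photons absorbed: 0.694 × 5.649e-5 = 3.920e-5 mol.
Product: Φ × n_abs = 0.156 × 3.920e-5 = 6.115e-6 mol.

6.1e-6 mol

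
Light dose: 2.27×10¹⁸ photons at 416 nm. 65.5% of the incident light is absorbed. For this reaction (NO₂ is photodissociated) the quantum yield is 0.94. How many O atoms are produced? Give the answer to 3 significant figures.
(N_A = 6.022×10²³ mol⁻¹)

Moles of photons: 2.27×10¹⁸ / 6.022×10²³ = 3.770×10⁻⁶ mol.
Photons absorbed: 0.655 × 3.770×10⁻⁶ = 2.469×10⁻⁶ mol.
Product: Φ × n_abs = 0.94 × 2.469×10⁻⁶ = 2.321×10⁻⁶ mol.
As a count: 2.321×10⁻⁶ × 6.022×10²³ = 1.40×10¹⁸.

1.40×10¹⁸ atoms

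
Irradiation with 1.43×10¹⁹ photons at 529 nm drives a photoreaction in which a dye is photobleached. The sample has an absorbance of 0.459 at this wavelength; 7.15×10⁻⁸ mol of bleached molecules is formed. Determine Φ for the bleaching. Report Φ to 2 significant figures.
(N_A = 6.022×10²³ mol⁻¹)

Moles of photons: 1.43×10¹⁹ / 6.022×10²³ = 2.375×10⁻⁵ mol.
Fraction absorbed: 1 − 10^(−0.459) = 0.6525.
Photons absorbed: 0.6525 × 2.375×10⁻⁵ = 1.550×10⁻⁵ mol.
Φ = 7.15×10⁻⁸ mol / 1.550×10⁻⁵ mol photons = 0.0046.

Φ = 0.0046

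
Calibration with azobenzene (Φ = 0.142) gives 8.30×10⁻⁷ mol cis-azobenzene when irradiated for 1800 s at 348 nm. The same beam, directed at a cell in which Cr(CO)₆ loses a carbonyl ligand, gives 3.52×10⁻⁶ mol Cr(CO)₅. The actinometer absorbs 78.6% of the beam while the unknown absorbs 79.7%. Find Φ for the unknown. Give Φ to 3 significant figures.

Photons absorbed by the actinometer: 8.30×10⁻⁷ / 0.142 = 5.845×10⁻⁶ mol.
Incident flux: 5.845×10⁻⁶ / 0.786 = 7.436×10⁻⁶ einstein.
Absorbed by unknown: 0.797 × 7.436×10⁻⁶ = 5.926×10⁻⁶ mol.
Φ(unknown) = 3.52×10⁻⁶ / 5.926×10⁻⁶ = 0.594.

Φ = 0.594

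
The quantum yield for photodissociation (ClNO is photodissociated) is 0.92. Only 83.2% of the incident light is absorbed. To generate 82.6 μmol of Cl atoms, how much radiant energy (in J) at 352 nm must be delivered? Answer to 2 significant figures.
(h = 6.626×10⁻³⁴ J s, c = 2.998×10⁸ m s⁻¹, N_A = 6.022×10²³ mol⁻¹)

Product: 82.6 μmol = 8.26×10⁻⁵ mol.
Photons that must be absorbed: 8.26×10⁻⁵ / 0.92 = 8.978×10⁻⁵ mol.
Incident photons needed: 8.978×10⁻⁵ / 0.832 = 1.079×10⁻⁴ mol.
Photon energy: hc/λ = 5.643×10⁻¹⁹ J; per mole, 3.398×10⁵ J mol⁻¹.
Energy required: 1.079×10⁻⁴ × 3.398×10⁵ = 37 J.

37 J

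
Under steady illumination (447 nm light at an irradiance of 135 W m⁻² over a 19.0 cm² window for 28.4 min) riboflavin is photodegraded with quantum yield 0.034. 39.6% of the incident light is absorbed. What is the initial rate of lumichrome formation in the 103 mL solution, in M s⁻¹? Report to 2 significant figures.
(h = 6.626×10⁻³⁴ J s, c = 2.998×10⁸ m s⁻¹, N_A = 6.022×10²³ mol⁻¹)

Photon energy at 447 nm: hc/λ = (6.626×10⁻³⁴)(2.998×10⁸)/(447×10⁻⁹) = 4.444×10⁻¹⁹ J.
Energy delivered: (135 W m⁻²)(19.0×10⁻⁴ m²)(1704 s) = 437.1 J.
Photons incident: 437.1 / 4.444×10⁻¹⁹ = 9.836×10²⁰, i.e. 9.836×10²⁰/6.022×10²³ = 0.001633 mol.
Photons absorbed: 0.396 × 0.001633 = 6.467×10⁻⁴ mol.
Product formed: 0.034 × 6.467×10⁻⁴ = 2.199×10⁻⁵ mol.
Rate: 2.199×10⁻⁵ mol / (1704 s × 0.103 L) = 1.3×10⁻⁷ M s⁻¹.

1.3×10⁻⁷ M s⁻¹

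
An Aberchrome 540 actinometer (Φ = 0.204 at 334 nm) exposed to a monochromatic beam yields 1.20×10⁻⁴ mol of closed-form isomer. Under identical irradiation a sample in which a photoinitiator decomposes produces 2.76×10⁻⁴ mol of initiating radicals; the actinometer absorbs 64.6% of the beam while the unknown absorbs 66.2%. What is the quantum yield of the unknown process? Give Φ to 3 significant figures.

Photons absorbed by the actinometer: 1.20×10⁻⁴ / 0.204 = 5.882×10⁻⁴ mol.
Incident flux: 5.882×10⁻⁴ / 0.646 = 9.105×10⁻⁴ einstein.
Absorbed by unknown: 0.662 × 9.105×10⁻⁴ = 6.028×10⁻⁴ mol.
Φ(unknown) = 2.76×10⁻⁴ / 6.028×10⁻⁴ = 0.458.

Φ = 0.458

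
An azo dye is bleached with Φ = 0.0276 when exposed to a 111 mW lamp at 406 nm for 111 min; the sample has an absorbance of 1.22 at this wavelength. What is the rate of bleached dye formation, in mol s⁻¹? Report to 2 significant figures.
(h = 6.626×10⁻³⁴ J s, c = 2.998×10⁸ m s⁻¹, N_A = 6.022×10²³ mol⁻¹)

9.8×10⁻⁹ mol s⁻¹

Photon energy at 406 nm: hc/λ = (6.626×10⁻³⁴)(2.998×10⁸)/(406×10⁻⁹) = 4.893×10⁻¹⁹ J.
Energy delivered: (111 mW)(6660 s) = 739.3 J.
Photons incident: 739.3 / 4.893×10⁻¹⁹ = 1.511×10²¹, i.e. 1.511×10²¹/6.022×10²³ = 0.002509 mol.
Fraction absorbed: 1 − 10^(−1.22) = 0.9397.
Photons absorbed: 0.9397 × 0.002509 = 0.002358 mol.
Product formed: 0.0276 × 0.002358 = 6.508×10⁻⁵ mol.
Rate: 6.508×10⁻⁵ / 6660 s = 9.8×10⁻⁹ mol s⁻¹.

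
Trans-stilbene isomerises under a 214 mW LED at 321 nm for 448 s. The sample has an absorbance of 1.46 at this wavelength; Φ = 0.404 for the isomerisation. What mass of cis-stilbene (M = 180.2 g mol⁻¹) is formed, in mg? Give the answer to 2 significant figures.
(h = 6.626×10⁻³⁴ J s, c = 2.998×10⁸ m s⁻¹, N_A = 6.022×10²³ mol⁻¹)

Photon energy at 321 nm: hc/λ = (6.626×10⁻³⁴)(2.998×10⁸)/(321×10⁻⁹) = 6.188×10⁻¹⁹ J.
Energy delivered: (214 mW)(448 s) = 95.87 J.
Photons incident: 95.87 / 6.188×10⁻¹⁹ = 1.549×10²⁰, i.e. 1.549×10²⁰/6.022×10²³ = 2.572×10⁻⁴ mol.
Fraction absorbed: 1 − 10^(−1.46) = 0.9653.
Photons absorbed: 0.9653 × 2.572×10⁻⁴ = 2.483×10⁻⁴ mol.
Product: Φ × n_abs = 0.404 × 2.483×10⁻⁴ = 1.003×10⁻⁴ mol.
Mass: 1.003×10⁻⁴ × 180.2 = 0.01807 g = 18 mg.

18 mg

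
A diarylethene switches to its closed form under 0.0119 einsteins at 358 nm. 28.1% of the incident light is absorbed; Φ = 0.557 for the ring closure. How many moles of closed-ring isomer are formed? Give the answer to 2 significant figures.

0.0019 mol

Photons absorbed: 0.281 × 0.0119 = 0.003344 mol.
Product: Φ × n_abs = 0.557 × 0.003344 = 0.001863 mol.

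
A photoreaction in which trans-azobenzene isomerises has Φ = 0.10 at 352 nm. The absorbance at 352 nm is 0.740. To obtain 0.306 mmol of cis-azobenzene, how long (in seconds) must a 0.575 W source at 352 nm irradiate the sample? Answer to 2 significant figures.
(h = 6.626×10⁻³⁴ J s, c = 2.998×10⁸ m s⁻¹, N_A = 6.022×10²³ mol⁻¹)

Product: 0.306 mmol = 3.06×10⁻⁴ mol.
Photons that must be absorbed: 3.06×10⁻⁴ / 0.10 = 0.003060 mol.
Fraction absorbed: 1 − 10^(−0.740) = 0.8180.
Incident photons needed: 0.003060 / 0.8180 = 0.003741 mol.
Photon energy: hc/λ = 5.643×10⁻¹⁹ J; per mole, 3.398×10⁵ J mol⁻¹.
Energy required: 0.003741 × 3.398×10⁵ = 1271 J.
Time: 1271 J / 0.575 W = 2200 s.

t ≈ 2200 s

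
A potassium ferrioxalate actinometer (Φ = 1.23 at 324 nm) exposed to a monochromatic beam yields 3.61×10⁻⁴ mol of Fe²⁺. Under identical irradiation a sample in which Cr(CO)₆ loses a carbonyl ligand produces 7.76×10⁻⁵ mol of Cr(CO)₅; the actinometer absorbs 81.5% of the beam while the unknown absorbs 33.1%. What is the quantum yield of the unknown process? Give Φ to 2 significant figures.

Photons absorbed by the actinometer: 3.61×10⁻⁴ / 1.23 = 2.935×10⁻⁴ mol.
Incident flux: 2.935×10⁻⁴ / 0.815 = 3.601×10⁻⁴ einstein.
Absorbed by unknown: 0.331 × 3.601×10⁻⁴ = 1.192×10⁻⁴ mol.
Φ(unknown) = 7.76×10⁻⁵ / 1.192×10⁻⁴ = 0.65.

Φ = 0.65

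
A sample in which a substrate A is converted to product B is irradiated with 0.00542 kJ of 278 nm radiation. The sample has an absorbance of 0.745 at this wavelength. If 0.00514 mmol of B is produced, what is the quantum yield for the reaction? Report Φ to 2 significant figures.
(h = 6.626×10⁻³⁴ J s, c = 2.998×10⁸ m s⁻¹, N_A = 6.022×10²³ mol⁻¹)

Φ = 0.50

Product: 0.00514 mmol = 5.14×10⁻⁶ mol.
Photon energy at 278 nm: hc/λ = (6.626×10⁻³⁴)(2.998×10⁸)/(278×10⁻⁹) = 7.146×10⁻¹⁹ J.
Incident energy: 0.00542 kJ = 5.42 J.
Photons incident: 5.42 / 7.146×10⁻¹⁹ = 7.585×10¹⁸, i.e. 7.585×10¹⁸/6.022×10²³ = 1.260×10⁻⁵ mol.
Fraction absorbed: 1 − 10^(−0.745) = 0.8201.
Photons absorbed: 0.8201 × 1.260×10⁻⁵ = 1.033×10⁻⁵ mol.
Φ = 5.14×10⁻⁶ mol / 1.033×10⁻⁵ mol photons = 0.50.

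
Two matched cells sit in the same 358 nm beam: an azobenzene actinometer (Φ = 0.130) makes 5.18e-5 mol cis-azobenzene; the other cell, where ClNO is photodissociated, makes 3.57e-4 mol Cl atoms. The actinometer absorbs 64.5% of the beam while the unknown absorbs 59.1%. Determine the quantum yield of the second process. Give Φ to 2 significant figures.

Photons absorbed by the actinometer: 5.18e-5 / 0.130 = 3.985e-4 mol.
Incident flux: 3.985e-4 / 0.645 = 6.178e-4 einstein.
Absorbed by unknown: 0.591 × 6.178e-4 = 3.651e-4 mol.
Φ(unknown) = 3.57e-4 / 3.651e-4 = 0.98.

Φ = 0.98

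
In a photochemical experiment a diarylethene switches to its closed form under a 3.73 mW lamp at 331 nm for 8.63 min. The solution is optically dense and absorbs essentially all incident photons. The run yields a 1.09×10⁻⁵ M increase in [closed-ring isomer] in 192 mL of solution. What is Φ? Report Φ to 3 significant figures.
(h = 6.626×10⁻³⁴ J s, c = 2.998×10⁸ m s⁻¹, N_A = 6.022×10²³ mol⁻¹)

Φ = 0.392

Product: (1.09×10⁻⁵ M)(0.192 L) = 2.093×10⁻⁶ mol.
Photon energy at 331 nm: hc/λ = (6.626×10⁻³⁴)(2.998×10⁸)/(331×10⁻⁹) = 6.001×10⁻¹⁹ J.
Energy delivered: (3.73 mW)(517.8 s) = 1.931 J.
Photons incident: 1.931 / 6.001×10⁻¹⁹ = 3.218×10¹⁸, i.e. 3.218×10¹⁸/6.022×10²³ = 5.344×10⁻⁶ mol.
Φ = 2.093×10⁻⁶ mol / 5.344×10⁻⁶ mol photons = 0.392.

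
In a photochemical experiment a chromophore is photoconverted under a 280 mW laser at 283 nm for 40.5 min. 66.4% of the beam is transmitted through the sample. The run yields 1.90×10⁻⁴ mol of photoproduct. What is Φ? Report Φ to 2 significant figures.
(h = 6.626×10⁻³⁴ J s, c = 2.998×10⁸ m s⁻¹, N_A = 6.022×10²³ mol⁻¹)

Φ = 0.35

Photon energy at 283 nm: hc/λ = (6.626×10⁻³⁴)(2.998×10⁸)/(283×10⁻⁹) = 7.019×10⁻¹⁹ J.
Energy delivered: (280 mW)(2430 s) = 680.4 J.
Photons incident: 680.4 / 7.019×10⁻¹⁹ = 9.694×10²⁰, i.e. 9.694×10²⁰/6.022×10²³ = 0.001610 mol.
Fraction absorbed: 1 − 66.4/100 = 0.3360.
Photons absorbed: 0.3360 × 0.001610 = 5.410×10⁻⁴ mol.
Φ = 1.90×10⁻⁴ mol / 5.410×10⁻⁴ mol photons = 0.35.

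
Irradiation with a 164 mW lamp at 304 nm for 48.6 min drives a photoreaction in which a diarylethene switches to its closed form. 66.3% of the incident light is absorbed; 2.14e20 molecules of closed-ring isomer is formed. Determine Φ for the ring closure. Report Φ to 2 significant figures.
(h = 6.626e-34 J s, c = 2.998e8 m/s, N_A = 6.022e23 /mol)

Product: 2.14e20 / 6.022e23 = 3.554e-4 mol.
Photon energy at 304 nm: hc/λ = (6.626e-34)(2.998e8)/(304e-9) = 6.534e-19 J.
Energy delivered: (164 mW)(2916 s) = 478.2 J.
Photons incident: 478.2 / 6.534e-19 = 7.319e20, i.e. 7.319e20/6.022e23 = 0.001215 mol.
Photons absorbed: 0.663 × 0.001215 = 8.055e-4 mol.
Φ = 3.554e-4 mol / 8.055e-4 mol photons = 0.44.

Φ = 0.44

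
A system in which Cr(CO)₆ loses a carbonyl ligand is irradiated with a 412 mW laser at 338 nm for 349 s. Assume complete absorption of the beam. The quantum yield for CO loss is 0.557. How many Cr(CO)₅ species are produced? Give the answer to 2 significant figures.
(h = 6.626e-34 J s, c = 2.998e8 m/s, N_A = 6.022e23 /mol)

Photon energy at 338 nm: hc/λ = (6.626e-34)(2.998e8)/(338e-9) = 5.877e-19 J.
Energy delivered: (412 mW)(349 s) = 143.8 J.
Photons incident: 143.8 / 5.877e-19 = 2.447e20, i.e. 2.447e20/6.022e23 = 4.063e-4 mol.
Product: Φ × n_abs = 0.557 × 4.063e-4 = 2.263e-4 mol.
As a count: 2.263e-4 × 6.022e23 = 1.4e20.

1.4e20 species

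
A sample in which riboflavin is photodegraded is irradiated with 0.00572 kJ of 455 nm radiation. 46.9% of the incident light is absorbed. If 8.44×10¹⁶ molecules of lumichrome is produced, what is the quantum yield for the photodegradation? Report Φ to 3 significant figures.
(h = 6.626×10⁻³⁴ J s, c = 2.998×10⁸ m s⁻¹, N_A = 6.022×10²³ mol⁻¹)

Product: 8.44×10¹⁶ / 6.022×10²³ = 1.402×10⁻⁷ mol.
Photon energy at 455 nm: hc/λ = (6.626×10⁻³⁴)(2.998×10⁸)/(455×10⁻⁹) = 4.366×10⁻¹⁹ J.
Incident energy: 0.00572 kJ = 5.72 J.
Photons incident: 5.72 / 4.366×10⁻¹⁹ = 1.310×10¹⁹, i.e. 1.310×10¹⁹/6.022×10²³ = 2.175×10⁻⁵ mol.
Photons absorbed: 0.469 × 2.175×10⁻⁵ = 1.020×10⁻⁵ mol.
Φ = 1.402×10⁻⁷ mol / 1.020×10⁻⁵ mol photons = 0.0137.

Φ = 0.0137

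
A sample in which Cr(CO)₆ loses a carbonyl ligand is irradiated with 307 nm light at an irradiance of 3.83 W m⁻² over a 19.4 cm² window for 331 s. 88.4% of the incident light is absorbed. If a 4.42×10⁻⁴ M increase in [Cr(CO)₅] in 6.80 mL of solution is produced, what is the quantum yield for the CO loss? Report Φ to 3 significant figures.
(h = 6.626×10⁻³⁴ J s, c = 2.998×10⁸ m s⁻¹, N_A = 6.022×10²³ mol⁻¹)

Φ = 0.539

Product: (4.42×10⁻⁴ M)(0.0068 L) = 3.006×10⁻⁶ mol.
Photon energy at 307 nm: hc/λ = (6.626×10⁻³⁴)(2.998×10⁸)/(307×10⁻⁹) = 6.471×10⁻¹⁹ J.
Energy delivered: (3.83 W m⁻²)(19.4×10⁻⁴ m²)(331 s) = 2.459 J.
Photons incident: 2.459 / 6.471×10⁻¹⁹ = 3.800×10¹⁸, i.e. 3.800×10¹⁸/6.022×10²³ = 6.310×10⁻⁶ mol.
Photons absorbed: 0.884 × 6.310×10⁻⁶ = 5.578×10⁻⁶ mol.
Φ = 3.006×10⁻⁶ mol / 5.578×10⁻⁶ mol photons = 0.539.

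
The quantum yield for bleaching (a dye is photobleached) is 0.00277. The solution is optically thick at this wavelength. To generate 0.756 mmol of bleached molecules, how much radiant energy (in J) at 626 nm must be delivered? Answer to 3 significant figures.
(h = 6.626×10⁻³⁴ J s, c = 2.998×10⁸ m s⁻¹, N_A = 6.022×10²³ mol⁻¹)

5.22×10⁴ J

Product: 0.756 mmol = 7.56×10⁻⁴ mol.
Photons that must be absorbed: 7.56×10⁻⁴ / 0.00277 = 0.2729 mol.
Photon energy: hc/λ = 3.173×10⁻¹⁹ J; per mole, 1.911×10⁵ J mol⁻¹.
Energy required: 0.2729 × 1.911×10⁵ = 5.22×10⁴ J.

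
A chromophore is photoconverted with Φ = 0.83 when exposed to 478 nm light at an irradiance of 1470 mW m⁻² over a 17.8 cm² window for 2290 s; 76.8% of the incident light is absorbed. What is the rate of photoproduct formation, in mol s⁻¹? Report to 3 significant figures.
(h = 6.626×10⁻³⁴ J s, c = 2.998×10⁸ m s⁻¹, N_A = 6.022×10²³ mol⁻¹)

6.66×10⁻⁹ mol s⁻¹

Photon energy at 478 nm: hc/λ = (6.626×10⁻³⁴)(2.998×10⁸)/(478×10⁻⁹) = 4.156×10⁻¹⁹ J.
Energy delivered: (1470 mW m⁻²)(17.8×10⁻⁴ m²)(2290 s) = 5.992 J.
Photons incident: 5.992 / 4.156×10⁻¹⁹ = 1.442×10¹⁹, i.e. 1.442×10¹⁹/6.022×10²³ = 2.395×10⁻⁵ mol.
Photons absorbed: 0.768 × 2.395×10⁻⁵ = 1.839×10⁻⁵ mol.
Product formed: 0.83 × 1.839×10⁻⁵ = 1.526×10⁻⁵ mol.
Rate: 1.526×10⁻⁵ / 2290 s = 6.66×10⁻⁹ mol s⁻¹.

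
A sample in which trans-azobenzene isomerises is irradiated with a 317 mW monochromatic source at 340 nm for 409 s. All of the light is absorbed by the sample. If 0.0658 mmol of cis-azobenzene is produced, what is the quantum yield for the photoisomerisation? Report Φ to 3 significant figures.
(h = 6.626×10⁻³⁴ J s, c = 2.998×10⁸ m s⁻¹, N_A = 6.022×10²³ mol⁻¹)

Product: 0.0658 mmol = 6.58×10⁻⁵ mol.
Photon energy at 340 nm: hc/λ = (6.626×10⁻³⁴)(2.998×10⁸)/(340×10⁻⁹) = 5.843×10⁻¹⁹ J.
Energy delivered: (317 mW)(409 s) = 129.7 J.
Photons incident: 129.7 / 5.843×10⁻¹⁹ = 2.220×10²⁰, i.e. 2.220×10²⁰/6.022×10²³ = 3.686×10⁻⁴ mol.
Φ = 6.58×10⁻⁵ mol / 3.686×10⁻⁴ mol photons = 0.179.

Φ = 0.179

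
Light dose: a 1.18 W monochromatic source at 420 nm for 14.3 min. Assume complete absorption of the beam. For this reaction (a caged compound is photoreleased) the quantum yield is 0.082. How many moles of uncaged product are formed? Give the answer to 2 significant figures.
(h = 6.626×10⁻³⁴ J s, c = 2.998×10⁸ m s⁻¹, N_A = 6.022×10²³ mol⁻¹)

Photon energy at 420 nm: hc/λ = (6.626×10⁻³⁴)(2.998×10⁸)/(420×10⁻⁹) = 4.730×10⁻¹⁹ J.
Energy delivered: (1.18 W)(858 s) = 1012 J.
Photons incident: 1012 / 4.730×10⁻¹⁹ = 2.140×10²¹, i.e. 2.140×10²¹/6.022×10²³ = 0.003554 mol.
Product: Φ × n_abs = 0.082 × 0.003554 = 2.914×10⁻⁴ mol.

2.9×10⁻⁴ mol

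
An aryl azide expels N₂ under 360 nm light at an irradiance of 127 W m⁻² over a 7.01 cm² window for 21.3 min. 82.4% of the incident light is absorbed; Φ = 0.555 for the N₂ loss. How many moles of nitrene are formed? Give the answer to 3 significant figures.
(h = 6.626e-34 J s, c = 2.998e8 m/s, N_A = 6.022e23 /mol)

Photon energy at 360 nm: hc/λ = (6.626e-34)(2.998e8)/(360e-9) = 5.518e-19 J.
Energy delivered: (127 W m⁻²)(7.01e-4 m²)(1278 s) = 113.8 J.
Photons incident: 113.8 / 5.518e-19 = 2.062e20, i.e. 2.062e20/6.022e23 = 3.424e-4 mol.
Photons absorbed: 0.824 × 3.424e-4 = 2.821e-4 mol.
Product: Φ × n_abs = 0.555 × 2.821e-4 = 1.566e-4 mol.

1.57e-4 mol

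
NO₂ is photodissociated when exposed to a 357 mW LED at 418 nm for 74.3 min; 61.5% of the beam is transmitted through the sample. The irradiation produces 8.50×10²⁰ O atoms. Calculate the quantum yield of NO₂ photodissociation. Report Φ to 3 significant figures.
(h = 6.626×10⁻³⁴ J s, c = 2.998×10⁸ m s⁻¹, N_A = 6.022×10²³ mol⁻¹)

Φ = 0.659

Product: 8.50×10²⁰ / 6.022×10²³ = 0.001411 mol.
Photon energy at 418 nm: hc/λ = (6.626×10⁻³⁴)(2.998×10⁸)/(418×10⁻⁹) = 4.752×10⁻¹⁹ J.
Energy delivered: (357 mW)(4458 s) = 1592 J.
Photons incident: 1592 / 4.752×10⁻¹⁹ = 3.350×10²¹, i.e. 3.350×10²¹/6.022×10²³ = 0.005563 mol.
Fraction absorbed: 1 − 61.5/100 = 0.3850.
Photons absorbed: 0.3850 × 0.005563 = 0.002142 mol.
Φ = 0.001411 mol / 0.002142 mol photons = 0.659.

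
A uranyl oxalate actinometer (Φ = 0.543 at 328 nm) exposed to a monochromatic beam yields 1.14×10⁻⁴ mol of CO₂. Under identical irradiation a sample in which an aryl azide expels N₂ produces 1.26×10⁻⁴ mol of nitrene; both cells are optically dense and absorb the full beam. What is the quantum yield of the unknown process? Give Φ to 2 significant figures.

Φ = 0.60

Photons absorbed by the actinometer: 1.14×10⁻⁴ / 0.543 = 2.099×10⁻⁴ mol.
Φ(unknown) = 1.26×10⁻⁴ / 2.099×10⁻⁴ = 0.60.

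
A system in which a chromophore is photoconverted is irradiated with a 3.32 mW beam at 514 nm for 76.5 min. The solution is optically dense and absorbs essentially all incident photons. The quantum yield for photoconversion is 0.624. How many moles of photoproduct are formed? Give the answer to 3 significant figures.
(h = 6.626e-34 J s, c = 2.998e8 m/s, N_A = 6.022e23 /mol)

4.09e-5 mol

Photon energy at 514 nm: hc/λ = (6.626e-34)(2.998e8)/(514e-9) = 3.865e-19 J.
Energy delivered: (3.32 mW)(4590 s) = 15.24 J.
Photons incident: 15.24 / 3.865e-19 = 3.943e19, i.e. 3.943e19/6.022e23 = 6.548e-5 mol.
Product: Φ × n_abs = 0.624 × 6.548e-5 = 4.086e-5 mol.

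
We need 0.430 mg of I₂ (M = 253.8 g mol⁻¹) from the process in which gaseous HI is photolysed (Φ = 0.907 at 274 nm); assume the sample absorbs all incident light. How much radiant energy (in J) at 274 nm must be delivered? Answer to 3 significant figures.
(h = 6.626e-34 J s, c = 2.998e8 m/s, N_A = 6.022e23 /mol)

Product: 0.430 mg / 253.8 g mol⁻¹ = 1.694e-6 mol.
Photons that must be absorbed: 1.694e-6 / 0.907 = 1.868e-6 mol.
Photon energy: hc/λ = 7.250e-19 J; per mole, 4.366e5 J mol⁻¹.
Energy required: 1.868e-6 × 4.366e5 = 0.816 J.

0.816 J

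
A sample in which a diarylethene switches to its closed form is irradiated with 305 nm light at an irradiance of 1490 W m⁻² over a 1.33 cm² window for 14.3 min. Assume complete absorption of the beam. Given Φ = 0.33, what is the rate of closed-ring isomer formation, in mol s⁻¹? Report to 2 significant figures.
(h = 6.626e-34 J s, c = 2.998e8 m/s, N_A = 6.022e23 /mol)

Photon energy at 305 nm: hc/λ = (6.626e-34)(2.998e8)/(305e-9) = 6.513e-19 J.
Energy delivered: (1490 W m⁻²)(1.33e-4 m²)(858 s) = 170.0 J.
Photons incident: 170.0 / 6.513e-19 = 2.610e20, i.e. 2.610e20/6.022e23 = 4.334e-4 mol.
Product formed: 0.33 × 4.334e-4 = 1.430e-4 mol.
Rate: 1.430e-4 / 858 s = 1.7e-7 mol s⁻¹.

1.7e-7 mol s⁻¹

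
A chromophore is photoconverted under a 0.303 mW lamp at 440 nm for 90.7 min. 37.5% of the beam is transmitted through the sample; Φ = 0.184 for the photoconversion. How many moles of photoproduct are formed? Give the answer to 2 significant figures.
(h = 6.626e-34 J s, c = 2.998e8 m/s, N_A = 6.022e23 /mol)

Photon energy at 440 nm: hc/λ = (6.626e-34)(2.998e8)/(440e-9) = 4.515e-19 J.
Energy delivered: (0.303 mW)(5442 s) = 1.649 J.
Photons incident: 1.649 / 4.515e-19 = 3.652e18, i.e. 3.652e18/6.022e23 = 6.064e-6 mol.
Fraction absorbed: 1 − 37.5/100 = 0.6250.
Photons absorbed: 0.6250 × 6.064e-6 = 3.790e-6 mol.
Product: Φ × n_abs = 0.184 × 3.790e-6 = 6.974e-7 mol.

7.0e-7 mol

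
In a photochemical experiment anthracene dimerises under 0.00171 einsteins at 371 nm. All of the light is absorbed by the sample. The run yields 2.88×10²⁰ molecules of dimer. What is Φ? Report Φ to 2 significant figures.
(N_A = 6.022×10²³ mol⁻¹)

Product: 2.88×10²⁰ / 6.022×10²³ = 4.782×10⁻⁴ mol.
Φ = 4.782×10⁻⁴ mol / 0.00171 mol photons = 0.28.

Φ = 0.28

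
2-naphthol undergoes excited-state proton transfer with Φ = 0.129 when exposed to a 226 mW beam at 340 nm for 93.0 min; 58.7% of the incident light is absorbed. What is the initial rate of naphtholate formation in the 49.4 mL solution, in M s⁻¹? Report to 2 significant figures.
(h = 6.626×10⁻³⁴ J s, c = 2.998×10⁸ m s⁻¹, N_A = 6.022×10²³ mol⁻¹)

Photon energy at 340 nm: hc/λ = (6.626×10⁻³⁴)(2.998×10⁸)/(340×10⁻⁹) = 5.843×10⁻¹⁹ J.
Energy delivered: (226 mW)(5580 s) = 1261 J.
Photons incident: 1261 / 5.843×10⁻¹⁹ = 2.158×10²¹, i.e. 2.158×10²¹/6.022×10²³ = 0.003584 mol.
Photons absorbed: 0.587 × 0.003584 = 0.002104 mol.
Product formed: 0.129 × 0.002104 = 2.714×10⁻⁴ mol.
Rate: 2.714×10⁻⁴ mol / (5580 s × 0.0494 L) = 9.8×10⁻⁷ M s⁻¹.

9.8×10⁻⁷ M s⁻¹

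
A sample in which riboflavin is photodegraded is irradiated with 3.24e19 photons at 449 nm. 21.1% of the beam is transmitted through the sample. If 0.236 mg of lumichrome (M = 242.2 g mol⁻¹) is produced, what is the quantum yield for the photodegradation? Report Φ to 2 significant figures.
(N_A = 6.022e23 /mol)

Product: 0.236 mg / 242.2 g mol⁻¹ = 9.744e-7 mol.
Moles of photons: 3.24e19 / 6.022e23 = 5.380e-5 mol.
Fraction absorbed: 1 − 21.1/100 = 0.7890.
Photons absorbed: 0.7890 × 5.380e-5 = 4.245e-5 mol.
Φ = 9.744e-7 mol / 4.245e-5 mol photons = 0.023.

Φ = 0.023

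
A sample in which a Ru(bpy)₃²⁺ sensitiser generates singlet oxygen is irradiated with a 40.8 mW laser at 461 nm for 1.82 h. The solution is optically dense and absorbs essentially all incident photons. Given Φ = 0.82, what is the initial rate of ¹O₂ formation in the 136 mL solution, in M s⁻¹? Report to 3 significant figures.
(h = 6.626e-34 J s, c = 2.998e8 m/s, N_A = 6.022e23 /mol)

Photon energy at 461 nm: hc/λ = (6.626e-34)(2.998e8)/(461e-9) = 4.309e-19 J.
Energy delivered: (40.8 mW)(6552 s) = 267.3 J.
Photons incident: 267.3 / 4.309e-19 = 6.203e20, i.e. 6.203e20/6.022e23 = 0.001030 mol.
Product formed: 0.82 × 0.001030 = 8.446e-4 mol.
Rate: 8.446e-4 mol / (6552 s × 0.136 L) = 9.48e-7 M s⁻¹.

9.48e-7 M s⁻¹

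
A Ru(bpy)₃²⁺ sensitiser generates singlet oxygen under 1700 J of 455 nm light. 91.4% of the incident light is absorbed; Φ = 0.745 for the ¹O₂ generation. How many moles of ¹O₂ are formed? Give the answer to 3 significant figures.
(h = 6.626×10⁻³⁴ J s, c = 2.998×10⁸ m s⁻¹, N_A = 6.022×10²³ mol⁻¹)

0.00440 mol

Photon energy at 455 nm: hc/λ = (6.626×10⁻³⁴)(2.998×10⁸)/(455×10⁻⁹) = 4.366×10⁻¹⁹ J.
Photons incident: 1700 / 4.366×10⁻¹⁹ = 3.894×10²¹, i.e. 3.894×10²¹/6.022×10²³ = 0.006466 mol.
Photons absorbed: 0.914 × 0.006466 = 0.005910 mol.
Product: Φ × n_abs = 0.745 × 0.005910 = 0.004403 mol.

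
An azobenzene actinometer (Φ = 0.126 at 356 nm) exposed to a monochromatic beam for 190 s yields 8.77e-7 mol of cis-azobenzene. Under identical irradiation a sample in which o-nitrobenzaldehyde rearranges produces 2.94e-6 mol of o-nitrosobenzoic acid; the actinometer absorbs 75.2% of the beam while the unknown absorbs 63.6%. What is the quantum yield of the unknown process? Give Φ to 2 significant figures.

Φ = 0.50

Photons absorbed by the actinometer: 8.77e-7 / 0.126 = 6.960e-6 mol.
Incident flux: 6.960e-6 / 0.752 = 9.255e-6 einstein.
Absorbed by unknown: 0.636 × 9.255e-6 = 5.886e-6 mol.
Φ(unknown) = 2.94e-6 / 5.886e-6 = 0.50.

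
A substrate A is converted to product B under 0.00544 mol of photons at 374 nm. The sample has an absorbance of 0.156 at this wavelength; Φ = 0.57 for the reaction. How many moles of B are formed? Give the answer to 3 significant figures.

9.36e-4 mol

Fraction absorbed: 1 − 10^(−0.156) = 0.3018.
Photons absorbed: 0.3018 × 0.00544 = 0.001642 mol.
Product: Φ × n_abs = 0.57 × 0.001642 = 9.359e-4 mol.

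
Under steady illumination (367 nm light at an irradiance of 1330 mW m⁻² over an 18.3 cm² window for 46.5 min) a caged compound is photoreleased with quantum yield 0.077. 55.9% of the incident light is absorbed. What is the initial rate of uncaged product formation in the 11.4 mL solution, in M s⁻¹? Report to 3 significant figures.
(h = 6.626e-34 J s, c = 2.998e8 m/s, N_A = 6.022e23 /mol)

Photon energy at 367 nm: hc/λ = (6.626e-34)(2.998e8)/(367e-9) = 5.413e-19 J.
Energy delivered: (1330 mW m⁻²)(18.3e-4 m²)(2790 s) = 6.791 J.
Photons incident: 6.791 / 5.413e-19 = 1.255e19, i.e. 1.255e19/6.022e23 = 2.084e-5 mol.
Photons absorbed: 0.559 × 2.084e-5 = 1.165e-5 mol.
Product formed: 0.077 × 1.165e-5 = 8.971e-7 mol.
Rate: 8.971e-7 mol / (2790 s × 0.0114 L) = 2.82e-8 M s⁻¹.

2.82e-8 M s⁻¹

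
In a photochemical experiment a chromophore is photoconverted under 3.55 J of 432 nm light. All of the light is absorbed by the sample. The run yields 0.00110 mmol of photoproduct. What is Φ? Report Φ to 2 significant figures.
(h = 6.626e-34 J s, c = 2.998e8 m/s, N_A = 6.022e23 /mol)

Product: 0.00110 mmol = 1.10e-6 mol.
Photon energy at 432 nm: hc/λ = (6.626e-34)(2.998e8)/(432e-9) = 4.598e-19 J.
Photons incident: 3.55 / 4.598e-19 = 7.721e18, i.e. 7.721e18/6.022e23 = 1.282e-5 mol.
Φ = 1.10e-6 mol / 1.282e-5 mol photons = 0.086.

Φ = 0.086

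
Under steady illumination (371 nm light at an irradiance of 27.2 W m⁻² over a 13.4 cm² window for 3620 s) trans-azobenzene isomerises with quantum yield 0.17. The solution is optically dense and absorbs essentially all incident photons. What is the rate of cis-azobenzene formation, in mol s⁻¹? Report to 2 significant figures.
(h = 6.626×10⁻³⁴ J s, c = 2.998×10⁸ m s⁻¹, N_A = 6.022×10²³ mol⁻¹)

1.9×10⁻⁸ mol s⁻¹

Photon energy at 371 nm: hc/λ = (6.626×10⁻³⁴)(2.998×10⁸)/(371×10⁻⁹) = 5.354×10⁻¹⁹ J.
Energy delivered: (27.2 W m⁻²)(13.4×10⁻⁴ m²)(3620 s) = 131.9 J.
Photons incident: 131.9 / 5.354×10⁻¹⁹ = 2.464×10²⁰, i.e. 2.464×10²⁰/6.022×10²³ = 4.092×10⁻⁴ mol.
Product formed: 0.17 × 4.092×10⁻⁴ = 6.956×10⁻⁵ mol.
Rate: 6.956×10⁻⁵ / 3620 s = 1.9×10⁻⁸ mol s⁻¹.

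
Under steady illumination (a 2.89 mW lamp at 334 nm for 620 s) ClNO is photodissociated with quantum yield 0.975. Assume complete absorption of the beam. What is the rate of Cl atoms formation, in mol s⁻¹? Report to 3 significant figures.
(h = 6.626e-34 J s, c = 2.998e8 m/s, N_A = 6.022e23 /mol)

7.87e-9 mol s⁻¹

Photon energy at 334 nm: hc/λ = (6.626e-34)(2.998e8)/(334e-9) = 5.948e-19 J.
Energy delivered: (2.89 mW)(620 s) = 1.792 J.
Photons incident: 1.792 / 5.948e-19 = 3.013e18, i.e. 3.013e18/6.022e23 = 5.003e-6 mol.
Product formed: 0.975 × 5.003e-6 = 4.878e-6 mol.
Rate: 4.878e-6 / 620 s = 7.87e-9 mol s⁻¹.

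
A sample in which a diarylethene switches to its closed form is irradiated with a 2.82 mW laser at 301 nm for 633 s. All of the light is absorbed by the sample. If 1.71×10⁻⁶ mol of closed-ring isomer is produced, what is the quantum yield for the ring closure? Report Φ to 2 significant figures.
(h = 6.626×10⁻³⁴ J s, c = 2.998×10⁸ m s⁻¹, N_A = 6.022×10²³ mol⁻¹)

Φ = 0.38

Photon energy at 301 nm: hc/λ = (6.626×10⁻³⁴)(2.998×10⁸)/(301×10⁻⁹) = 6.600×10⁻¹⁹ J.
Energy delivered: (2.82 mW)(633 s) = 1.785 J.
Photons incident: 1.785 / 6.600×10⁻¹⁹ = 2.705×10¹⁸, i.e. 2.705×10¹⁸/6.022×10²³ = 4.492×10⁻⁶ mol.
Φ = 1.71×10⁻⁶ mol / 4.492×10⁻⁶ mol photons = 0.38.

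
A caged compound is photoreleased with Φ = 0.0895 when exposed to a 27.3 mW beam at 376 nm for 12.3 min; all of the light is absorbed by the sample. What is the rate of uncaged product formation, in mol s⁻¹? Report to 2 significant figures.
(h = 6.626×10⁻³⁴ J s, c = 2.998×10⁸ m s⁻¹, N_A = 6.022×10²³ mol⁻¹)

7.7×10⁻⁹ mol s⁻¹

Photon energy at 376 nm: hc/λ = (6.626×10⁻³⁴)(2.998×10⁸)/(376×10⁻⁹) = 5.283×10⁻¹⁹ J.
Energy delivered: (27.3 mW)(738 s) = 20.15 J.
Photons incident: 20.15 / 5.283×10⁻¹⁹ = 3.814×10¹⁹, i.e. 3.814×10¹⁹/6.022×10²³ = 6.333×10⁻⁵ mol.
Product formed: 0.0895 × 6.333×10⁻⁵ = 5.668×10⁻⁶ mol.
Rate: 5.668×10⁻⁶ / 738 s = 7.7×10⁻⁹ mol s⁻¹.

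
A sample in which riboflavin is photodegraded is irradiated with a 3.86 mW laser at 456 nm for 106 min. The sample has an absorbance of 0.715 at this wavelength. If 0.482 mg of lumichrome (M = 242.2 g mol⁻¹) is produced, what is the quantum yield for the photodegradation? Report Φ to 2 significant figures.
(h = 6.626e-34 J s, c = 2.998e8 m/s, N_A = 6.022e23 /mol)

Φ = 0.026

Product: 0.482 mg / 242.2 g mol⁻¹ = 1.990e-6 mol.
Photon energy at 456 nm: hc/λ = (6.626e-34)(2.998e8)/(456e-9) = 4.356e-19 J.
Energy delivered: (3.86 mW)(6360 s) = 24.55 J.
Photons incident: 24.55 / 4.356e-19 = 5.636e19, i.e. 5.636e19/6.022e23 = 9.359e-5 mol.
Fraction absorbed: 1 − 10^(−0.715) = 0.8072.
Photons absorbed: 0.8072 × 9.359e-5 = 7.555e-5 mol.
Φ = 1.990e-6 mol / 7.555e-5 mol photons = 0.026.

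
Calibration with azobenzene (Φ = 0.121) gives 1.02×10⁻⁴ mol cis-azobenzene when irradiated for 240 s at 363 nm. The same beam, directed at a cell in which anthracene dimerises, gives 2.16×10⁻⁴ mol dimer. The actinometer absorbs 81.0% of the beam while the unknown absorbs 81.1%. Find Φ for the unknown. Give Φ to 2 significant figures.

Photons absorbed by the actinometer: 1.02×10⁻⁴ / 0.121 = 8.430×10⁻⁴ mol.
Incident flux: 8.430×10⁻⁴ / 0.810 = 0.001041 einstein.
Absorbed by unknown: 0.811 × 0.001041 = 8.443×10⁻⁴ mol.
Φ(unknown) = 2.16×10⁻⁴ / 8.443×10⁻⁴ = 0.26.

Φ = 0.26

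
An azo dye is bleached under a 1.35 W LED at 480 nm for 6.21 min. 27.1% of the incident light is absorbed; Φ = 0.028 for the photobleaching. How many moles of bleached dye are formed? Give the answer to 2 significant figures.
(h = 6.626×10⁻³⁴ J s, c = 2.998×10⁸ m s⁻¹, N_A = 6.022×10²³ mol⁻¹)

Photon energy at 480 nm: hc/λ = (6.626×10⁻³⁴)(2.998×10⁸)/(480×10⁻⁹) = 4.138×10⁻¹⁹ J.
Energy delivered: (1.35 W)(372.6 s) = 503.0 J.
Photons incident: 503.0 / 4.138×10⁻¹⁹ = 1.216×10²¹, i.e. 1.216×10²¹/6.022×10²³ = 0.002019 mol.
Photons absorbed: 0.271 × 0.002019 = 5.471×10⁻⁴ mol.
Product: Φ × n_abs = 0.028 × 5.471×10⁻⁴ = 1.532×10⁻⁵ mol.

1.5×10⁻⁵ mol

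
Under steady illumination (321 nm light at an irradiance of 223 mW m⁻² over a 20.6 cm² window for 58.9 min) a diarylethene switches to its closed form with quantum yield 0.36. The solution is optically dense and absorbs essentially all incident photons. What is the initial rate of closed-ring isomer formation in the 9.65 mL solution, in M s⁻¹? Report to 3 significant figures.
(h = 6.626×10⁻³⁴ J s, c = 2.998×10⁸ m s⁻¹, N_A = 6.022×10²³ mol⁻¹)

Photon energy at 321 nm: hc/λ = (6.626×10⁻³⁴)(2.998×10⁸)/(321×10⁻⁹) = 6.188×10⁻¹⁹ J.
Energy delivered: (223 mW m⁻²)(20.6×10⁻⁴ m²)(3534 s) = 1.623 J.
Photons incident: 1.623 / 6.188×10⁻¹⁹ = 2.623×10¹⁸, i.e. 2.623×10¹⁸/6.022×10²³ = 4.356×10⁻⁶ mol.
Product formed: 0.36 × 4.356×10⁻⁶ = 1.568×10⁻⁶ mol.
Rate: 1.568×10⁻⁶ mol / (3534 s × 0.00965 L) = 4.60×10⁻⁸ M s⁻¹.

4.60×10⁻⁸ M s⁻¹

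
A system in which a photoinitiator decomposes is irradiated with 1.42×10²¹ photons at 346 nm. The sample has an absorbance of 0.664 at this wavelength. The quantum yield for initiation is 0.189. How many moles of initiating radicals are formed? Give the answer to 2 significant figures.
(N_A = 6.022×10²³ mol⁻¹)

3.5×10⁻⁴ mol

Moles of photons: 1.42×10²¹ / 6.022×10²³ = 0.002358 mol.
Fraction absorbed: 1 − 10^(−0.664) = 0.7832.
Photons absorbed: 0.7832 × 0.002358 = 0.001847 mol.
Product: Φ × n_abs = 0.189 × 0.001847 = 3.491×10⁻⁴ mol.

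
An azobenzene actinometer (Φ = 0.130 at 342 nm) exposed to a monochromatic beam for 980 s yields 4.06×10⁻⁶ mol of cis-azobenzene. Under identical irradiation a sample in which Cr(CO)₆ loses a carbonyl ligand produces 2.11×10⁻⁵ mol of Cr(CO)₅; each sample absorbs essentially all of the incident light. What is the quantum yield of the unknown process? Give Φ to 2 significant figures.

Φ = 0.68

Photons absorbed by the actinometer: 4.06×10⁻⁶ / 0.130 = 3.123×10⁻⁵ mol.
Φ(unknown) = 2.11×10⁻⁵ / 3.123×10⁻⁵ = 0.68.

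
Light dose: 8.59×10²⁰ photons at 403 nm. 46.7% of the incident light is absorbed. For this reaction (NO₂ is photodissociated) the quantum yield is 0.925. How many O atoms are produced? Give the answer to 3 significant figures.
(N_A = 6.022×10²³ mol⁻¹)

3.71×10²⁰ atoms

Moles of photons: 8.59×10²⁰ / 6.022×10²³ = 0.001426 mol.
Photons absorbed: 0.467 × 0.001426 = 6.659×10⁻⁴ mol.
Product: Φ × n_abs = 0.925 × 6.659×10⁻⁴ = 6.160×10⁻⁴ mol.
As a count: 6.160×10⁻⁴ × 6.022×10²³ = 3.71×10²⁰.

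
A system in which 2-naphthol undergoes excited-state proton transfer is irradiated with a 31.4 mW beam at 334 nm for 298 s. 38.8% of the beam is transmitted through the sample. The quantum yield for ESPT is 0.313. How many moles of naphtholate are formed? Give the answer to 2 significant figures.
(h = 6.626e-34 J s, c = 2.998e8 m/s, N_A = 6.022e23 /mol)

Photon energy at 334 nm: hc/λ = (6.626e-34)(2.998e8)/(334e-9) = 5.948e-19 J.
Energy delivered: (31.4 mW)(298 s) = 9.357 J.
Photons incident: 9.357 / 5.948e-19 = 1.573e19, i.e. 1.573e19/6.022e23 = 2.612e-5 mol.
Fraction absorbed: 1 − 38.8/100 = 0.6120.
Photons absorbed: 0.6120 × 2.612e-5 = 1.599e-5 mol.
Product: Φ × n_abs = 0.313 × 1.599e-5 = 5.005e-6 mol.

5.0e-6 mol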